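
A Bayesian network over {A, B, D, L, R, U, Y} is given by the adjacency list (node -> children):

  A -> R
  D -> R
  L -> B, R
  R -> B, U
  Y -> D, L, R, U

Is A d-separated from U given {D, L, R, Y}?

5 paths connect A and U; each must be blocked for d-separation to hold:
  1. A → R ← L ← Y → U — R:collider[open]; L:chain[blocks]; Y:fork[blocks] ⇒ blocked
  2. A → R → B ← L ← Y → U — R:chain[blocks]; B:collider[blocks]; L:chain[blocks]; Y:fork[blocks] ⇒ blocked
  3. A → R ← D ← Y → U — R:collider[open]; D:chain[blocks]; Y:fork[blocks] ⇒ blocked
  4. A → R → U — R:chain[blocks] ⇒ blocked
  5. A → R ← Y → U — R:collider[open]; Y:fork[blocks] ⇒ blocked
All paths are blocked; A ⊥ U | {D, L, R, Y} holds.

Yes — A and U are d-separated given {D, L, R, Y}.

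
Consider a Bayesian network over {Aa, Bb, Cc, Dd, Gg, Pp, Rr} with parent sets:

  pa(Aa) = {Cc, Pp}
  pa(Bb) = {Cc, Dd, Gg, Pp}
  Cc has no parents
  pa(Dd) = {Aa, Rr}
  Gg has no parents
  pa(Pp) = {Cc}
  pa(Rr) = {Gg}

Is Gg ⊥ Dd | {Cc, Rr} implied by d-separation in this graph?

Yes — Gg and Dd are d-separated given {Cc, Rr}.

There are 6 undirected paths between Gg and Dd; checking each against the conditioning set {Cc, Rr}:
Path 1: Gg → Rr → Dd
  Rr is a chain here and Rr is conditioned on, so the path is blocked at Rr.
Path 2: Gg → Bb ← Pp → Aa → Dd
  Bb is a collider here and neither Bb nor any of its descendants is conditioned on, so the collider stays closed — the path is blocked at Bb.
Path 3: Gg → Bb ← Pp ← Cc → Aa → Dd
  Bb is a collider here and neither Bb nor any of its descendants is conditioned on, so the collider stays closed — the path is blocked at Bb.
Path 4: Gg → Bb ← Dd
  Bb is a collider here and neither Bb nor any of its descendants is conditioned on, so the collider stays closed — the path is blocked at Bb.
Path 5: Gg → Bb ← Cc → Aa → Dd
  Bb is a collider here and neither Bb nor any of its descendants is conditioned on, so the collider stays closed — the path is blocked at Bb.
Path 6: Gg → Bb ← Cc → Pp → Aa → Dd
  Bb is a collider here and neither Bb nor any of its descendants is conditioned on, so the collider stays closed — the path is blocked at Bb.
All paths are blocked; Gg ⊥ Dd | {Cc, Rr} holds.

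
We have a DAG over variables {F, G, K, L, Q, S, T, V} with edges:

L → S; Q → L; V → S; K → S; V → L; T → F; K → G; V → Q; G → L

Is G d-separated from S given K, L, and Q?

We examine all 4 paths between G and S:
Path 1: G ← K → S
  K is a fork here and K is conditioned on, so the path is blocked at K.
Path 2: G → L ← Q ← V → S
  Q is a chain here and Q is conditioned on, so the path is blocked at Q.
Path 3: G → L ← V → S
  L is a collider and L is conditioned on, which opens it; V is a fork and V is not conditioned on — no node blocks this path, so it is active.
Path 4: G → L → S
  L is a chain here and L is conditioned on, so the path is blocked at L.
Since the path G → L ← V → S is active, G and S are not d-separated given {K, L, Q}.

No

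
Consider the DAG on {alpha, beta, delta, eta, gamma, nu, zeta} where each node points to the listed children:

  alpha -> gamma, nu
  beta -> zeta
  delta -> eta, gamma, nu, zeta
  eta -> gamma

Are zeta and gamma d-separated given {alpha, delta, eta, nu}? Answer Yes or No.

Yes — zeta and gamma are d-separated given {alpha, delta, eta, nu}.

We examine all 3 paths between zeta and gamma:
  1. zeta ← delta → nu ← alpha → gamma — delta:fork[blocks]; nu:collider[open]; alpha:fork[blocks] ⇒ blocked
  2. zeta ← delta → gamma — delta:fork[blocks] ⇒ blocked
  3. zeta ← delta → eta → gamma — delta:fork[blocks]; eta:chain[blocks] ⇒ blocked
Every path is blocked, so zeta and gamma are d-separated given {alpha, delta, eta, nu}.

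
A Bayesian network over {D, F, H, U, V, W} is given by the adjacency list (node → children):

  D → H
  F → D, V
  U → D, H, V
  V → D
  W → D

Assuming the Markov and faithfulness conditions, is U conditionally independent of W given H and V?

No

There are 4 undirected paths between U and W; checking each against the conditioning set {H, V}:
  1. U → D ← W — D:collider[open] ⇒ active
  2. U → H ← D ← W — H:collider[open]; D:chain[open] ⇒ active
  3. U → V ← F → D ← W — V:collider[open]; F:fork[open]; D:collider[open] ⇒ active
  4. U → V → D ← W — V:chain[blocks]; D:collider[open] ⇒ blocked
At least one path is unblocked, so d-separation fails.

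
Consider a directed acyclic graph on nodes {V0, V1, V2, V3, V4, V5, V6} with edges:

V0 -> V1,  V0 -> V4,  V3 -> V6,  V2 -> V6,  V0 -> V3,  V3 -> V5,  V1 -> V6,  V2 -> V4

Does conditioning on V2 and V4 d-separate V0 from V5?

We examine all 3 paths between V0 and V5:
  1. V0 → V4 ← V2 → V6 ← V3 → V5 — V4:collider[open]; V2:fork[blocks]; V6:collider[blocks]; V3:fork[open] ⇒ blocked
  2. V0 → V3 → V5 — V3:chain[open] ⇒ active
  3. V0 → V1 → V6 ← V3 → V5 — V1:chain[open]; V6:collider[blocks]; V3:fork[open] ⇒ blocked
At least one path is unblocked, so d-separation fails.

No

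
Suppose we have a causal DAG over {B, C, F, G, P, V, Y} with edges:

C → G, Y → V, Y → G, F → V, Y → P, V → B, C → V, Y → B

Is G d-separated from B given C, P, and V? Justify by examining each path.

No

There are 4 undirected paths between G and B; checking each against the conditioning set {C, P, V}:
  1. G ← C → V → B — C:fork[blocks]; V:chain[blocks] ⇒ blocked
  2. G ← C → V ← Y → B — C:fork[blocks]; V:collider[open]; Y:fork[open] ⇒ blocked
  3. G ← Y → B — Y:fork[open] ⇒ active
  4. G ← Y → V → B — Y:fork[open]; V:chain[blocks] ⇒ blocked
At least one path is unblocked, so d-separation fails.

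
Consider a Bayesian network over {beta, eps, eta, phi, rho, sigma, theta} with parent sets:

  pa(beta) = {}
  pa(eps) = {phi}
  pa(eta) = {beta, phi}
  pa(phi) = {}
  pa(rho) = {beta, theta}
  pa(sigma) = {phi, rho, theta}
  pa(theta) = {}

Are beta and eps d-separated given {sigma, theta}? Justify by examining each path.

Enumerating the 3 paths from beta to eps and testing each for blocking by {sigma, theta}:
Path 1: beta → eta ← phi → eps
  eta is a collider here and neither eta nor any of its descendants is conditioned on, so the collider stays closed — the path is blocked at eta.
Path 2: beta → rho ← theta → sigma ← phi → eps
  theta is a fork here and theta is conditioned on, so the path is blocked at theta.
Path 3: beta → rho → sigma ← phi → eps
  rho is a chain and rho is not conditioned on; sigma is a collider and sigma is conditioned on, which opens it; phi is a fork and phi is not conditioned on — no node blocks this path, so it is active.
At least one path is unblocked, so d-separation fails.

No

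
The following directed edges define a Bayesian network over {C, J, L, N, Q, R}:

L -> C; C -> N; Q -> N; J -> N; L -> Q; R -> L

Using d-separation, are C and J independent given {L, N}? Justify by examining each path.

No

2 paths connect C and J; each must be blocked for d-separation to hold:
  1. C → N ← J — N:collider[open] ⇒ active
  2. C ← L → Q → N ← J — L:fork[blocks]; Q:chain[open]; N:collider[open] ⇒ blocked
Since the path C → N ← J is active, C and J are not d-separated given {L, N}.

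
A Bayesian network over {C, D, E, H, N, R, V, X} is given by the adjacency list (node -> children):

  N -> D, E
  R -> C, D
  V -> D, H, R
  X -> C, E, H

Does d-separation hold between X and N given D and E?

No — X and N are not d-separated given {D, E}.

Enumerating the 5 paths from X to N and testing each for blocking by {D, E}:
Path 1: X → H ← V → D ← N
  H is a collider here and neither H nor any of its descendants is conditioned on, so the collider stays closed — the path is blocked at H.
Path 2: X → H ← V → R → D ← N
  H is a collider here and neither H nor any of its descendants is conditioned on, so the collider stays closed — the path is blocked at H.
Path 3: X → E ← N
  E is a collider and E is conditioned on, which opens it — no node blocks this path, so it is active.
Path 4: X → C ← R ← V → D ← N
  C is a collider here and neither C nor any of its descendants is conditioned on, so the collider stays closed — the path is blocked at C.
Path 5: X → C ← R → D ← N
  C is a collider here and neither C nor any of its descendants is conditioned on, so the collider stays closed — the path is blocked at C.
Since the path X → E ← N is active, X and N are not d-separated given {D, E}.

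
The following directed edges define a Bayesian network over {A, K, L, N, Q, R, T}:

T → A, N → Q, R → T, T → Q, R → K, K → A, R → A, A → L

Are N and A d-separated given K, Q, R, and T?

There are 3 undirected paths between N and A; checking each against the conditioning set {K, Q, R, T}:
Path 1: N → Q ← T ← R → K → A
  T is a chain here and T is conditioned on, so the path is blocked at T.
Path 2: N → Q ← T ← R → A
  T is a chain here and T is conditioned on, so the path is blocked at T.
Path 3: N → Q ← T → A
  T is a fork here and T is conditioned on, so the path is blocked at T.
All paths are blocked; N ⊥ A | {K, Q, R, T} holds.

Yes — N and A are d-separated given {K, Q, R, T}.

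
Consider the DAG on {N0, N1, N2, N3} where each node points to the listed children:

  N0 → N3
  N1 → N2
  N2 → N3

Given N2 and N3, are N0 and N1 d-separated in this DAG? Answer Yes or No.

The only undirected path from N0 to N1 is:
Path 1: N0 → N3 ← N2 ← N1
  N2 is a chain here and N2 is conditioned on, so the path is blocked at N2.
Since every path is blocked, d-separation holds.

Yes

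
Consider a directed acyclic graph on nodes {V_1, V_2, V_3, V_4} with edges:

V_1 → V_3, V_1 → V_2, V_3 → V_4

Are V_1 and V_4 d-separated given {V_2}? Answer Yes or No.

No

Only one path connects V_1 and V_4:
  1. V_1 → V_3 → V_4 — V_3:chain[open] ⇒ active
Since the path V_1 → V_3 → V_4 is active, V_1 and V_4 are not d-separated given {V_2}.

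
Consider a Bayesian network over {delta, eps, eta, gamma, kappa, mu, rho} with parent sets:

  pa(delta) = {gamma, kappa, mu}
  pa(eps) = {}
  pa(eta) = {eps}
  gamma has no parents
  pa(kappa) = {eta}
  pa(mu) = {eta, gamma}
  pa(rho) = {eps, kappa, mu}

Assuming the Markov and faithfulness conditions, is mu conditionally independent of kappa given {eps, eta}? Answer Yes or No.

6 paths connect mu and kappa; each must be blocked for d-separation to hold:
Path 1: mu ← eta → kappa
  eta is a fork here and eta is conditioned on, so the path is blocked at eta.
Path 2: mu ← eta ← eps → rho ← kappa
  eta is a chain here and eta is conditioned on, so the path is blocked at eta.
Path 3: mu → delta ← kappa
  delta is a collider here and neither delta nor any of its descendants is conditioned on, so the collider stays closed — the path is blocked at delta.
Path 4: mu ← gamma → delta ← kappa
  delta is a collider here and neither delta nor any of its descendants is conditioned on, so the collider stays closed — the path is blocked at delta.
Path 5: mu → rho ← kappa
  rho is a collider here and neither rho nor any of its descendants is conditioned on, so the collider stays closed — the path is blocked at rho.
Path 6: mu → rho ← eps → eta → kappa
  rho is a collider here and neither rho nor any of its descendants is conditioned on, so the collider stays closed — the path is blocked at rho.
All paths are blocked; mu ⊥ kappa | {eps, eta} holds.

Yes — mu and kappa are d-separated given {eps, eta}.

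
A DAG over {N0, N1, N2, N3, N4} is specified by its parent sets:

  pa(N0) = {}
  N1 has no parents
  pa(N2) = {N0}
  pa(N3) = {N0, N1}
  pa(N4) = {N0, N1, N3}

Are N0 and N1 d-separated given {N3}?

No

There are 4 undirected paths between N0 and N1; checking each against the conditioning set {N3}:
Path 1: N0 → N4 ← N1
  N4 is a collider here and neither N4 nor any of its descendants is conditioned on, so the collider stays closed — the path is blocked at N4.
Path 2: N0 → N4 ← N3 ← N1
  N4 is a collider here and neither N4 nor any of its descendants is conditioned on, so the collider stays closed — the path is blocked at N4.
Path 3: N0 → N3 → N4 ← N1
  N3 is a chain here and N3 is conditioned on, so the path is blocked at N3.
Path 4: N0 → N3 ← N1
  N3 is a collider and N3 is conditioned on, which opens it — no node blocks this path, so it is active.
Since the path N0 → N3 ← N1 is active, N0 and N1 are not d-separated given {N3}.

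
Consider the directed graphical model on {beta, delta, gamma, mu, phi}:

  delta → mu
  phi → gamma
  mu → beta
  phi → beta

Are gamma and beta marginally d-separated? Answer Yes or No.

No

The only undirected path from gamma to beta is:
Path 1: gamma ← phi → beta
  phi is a fork and phi is not conditioned on — no node blocks this path, so it is active.
Since the path gamma ← phi → beta is active, gamma and beta are not d-separated given ∅.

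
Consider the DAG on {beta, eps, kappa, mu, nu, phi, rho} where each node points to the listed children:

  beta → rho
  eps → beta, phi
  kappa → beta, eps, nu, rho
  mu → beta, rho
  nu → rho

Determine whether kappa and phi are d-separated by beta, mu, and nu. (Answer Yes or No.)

6 paths connect kappa and phi; each must be blocked for d-separation to hold:
Path 1: kappa → beta ← eps → phi
  beta is a collider and beta is conditioned on, which opens it; eps is a fork and eps is not conditioned on — no node blocks this path, so it is active.
Path 2: kappa → eps → phi
  eps is a chain and eps is not conditioned on — no node blocks this path, so it is active.
Path 3: kappa → rho ← beta ← eps → phi
  rho is a collider here and neither rho nor any of its descendants is conditioned on, so the collider stays closed — the path is blocked at rho.
Path 4: kappa → rho ← mu → beta ← eps → phi
  rho is a collider here and neither rho nor any of its descendants is conditioned on, so the collider stays closed — the path is blocked at rho.
Path 5: kappa → nu → rho ← beta ← eps → phi
  nu is a chain here and nu is conditioned on, so the path is blocked at nu.
Path 6: kappa → nu → rho ← mu → beta ← eps → phi
  nu is a chain here and nu is conditioned on, so the path is blocked at nu.
Since the path kappa → beta ← eps → phi is active, kappa and phi are not d-separated given {beta, mu, nu}.

No — kappa and phi are not d-separated given {beta, mu, nu}.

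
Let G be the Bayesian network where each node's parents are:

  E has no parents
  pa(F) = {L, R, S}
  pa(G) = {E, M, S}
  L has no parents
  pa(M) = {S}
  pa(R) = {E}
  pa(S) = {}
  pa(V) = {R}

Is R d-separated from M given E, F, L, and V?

We examine all 4 paths between R and M:
Path 1: R → F ← S → M
  F is a collider and F is conditioned on, which opens it; S is a fork and S is not conditioned on — no node blocks this path, so it is active.
Path 2: R → F ← S → G ← M
  G is a collider here and neither G nor any of its descendants is conditioned on, so the collider stays closed — the path is blocked at G.
Path 3: R ← E → G ← M
  E is a fork here and E is conditioned on, so the path is blocked at E.
Path 4: R ← E → G ← S → M
  E is a fork here and E is conditioned on, so the path is blocked at E.
Because an active path exists, R and M are not d-separated.

No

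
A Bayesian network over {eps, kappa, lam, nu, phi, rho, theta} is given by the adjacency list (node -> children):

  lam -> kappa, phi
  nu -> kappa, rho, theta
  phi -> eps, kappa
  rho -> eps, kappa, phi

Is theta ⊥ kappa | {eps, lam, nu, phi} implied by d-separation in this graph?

Yes

We examine all 6 paths between theta and kappa:
  1. theta ← nu → rho → eps ← phi ← lam → kappa — nu:fork[blocks]; rho:chain[open]; eps:collider[open]; phi:chain[blocks]; lam:fork[blocks] ⇒ blocked
  2. theta ← nu → rho → eps ← phi → kappa — nu:fork[blocks]; rho:chain[open]; eps:collider[open]; phi:fork[blocks] ⇒ blocked
  3. theta ← nu → rho → phi ← lam → kappa — nu:fork[blocks]; rho:chain[open]; phi:collider[open]; lam:fork[blocks] ⇒ blocked
  4. theta ← nu → rho → phi → kappa — nu:fork[blocks]; rho:chain[open]; phi:chain[blocks] ⇒ blocked
  5. theta ← nu → rho → kappa — nu:fork[blocks]; rho:chain[open] ⇒ blocked
  6. theta ← nu → kappa — nu:fork[blocks] ⇒ blocked
All paths are blocked; theta ⊥ kappa | {eps, lam, nu, phi} holds.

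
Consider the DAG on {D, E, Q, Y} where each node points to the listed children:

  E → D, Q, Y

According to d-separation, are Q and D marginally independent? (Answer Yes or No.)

No

The only undirected path from Q to D is:
Path 1: Q ← E → D
  E is a fork and E is not conditioned on — no node blocks this path, so it is active.
Because an active path exists, Q and D are not d-separated.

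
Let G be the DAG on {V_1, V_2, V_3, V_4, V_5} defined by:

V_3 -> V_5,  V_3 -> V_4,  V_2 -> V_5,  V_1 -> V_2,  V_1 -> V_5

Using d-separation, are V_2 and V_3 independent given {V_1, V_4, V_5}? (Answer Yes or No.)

No — V_2 and V_3 are not d-separated given {V_1, V_4, V_5}.

There are 2 undirected paths between V_2 and V_3; checking each against the conditioning set {V_1, V_4, V_5}:
Path 1: V_2 → V_5 ← V_3
  V_5 is a collider and V_5 is conditioned on, which opens it — no node blocks this path, so it is active.
Path 2: V_2 ← V_1 → V_5 ← V_3
  V_1 is a fork here and V_1 is conditioned on, so the path is blocked at V_1.
Since the path V_2 → V_5 ← V_3 is active, V_2 and V_3 are not d-separated given {V_1, V_4, V_5}.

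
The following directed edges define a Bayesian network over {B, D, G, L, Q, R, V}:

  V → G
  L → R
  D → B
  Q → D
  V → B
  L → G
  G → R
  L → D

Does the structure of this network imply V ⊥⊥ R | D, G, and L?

We examine all 4 paths between V and R:
Path 1: V → G → R
  G is a chain here and G is conditioned on, so the path is blocked at G.
Path 2: V → G ← L → R
  L is a fork here and L is conditioned on, so the path is blocked at L.
Path 3: V → B ← D ← L → G → R
  B is a collider here and neither B nor any of its descendants is conditioned on, so the collider stays closed — the path is blocked at B.
Path 4: V → B ← D ← L → R
  B is a collider here and neither B nor any of its descendants is conditioned on, so the collider stays closed — the path is blocked at B.
Every path is blocked, so V and R are d-separated given {D, G, L}.

Yes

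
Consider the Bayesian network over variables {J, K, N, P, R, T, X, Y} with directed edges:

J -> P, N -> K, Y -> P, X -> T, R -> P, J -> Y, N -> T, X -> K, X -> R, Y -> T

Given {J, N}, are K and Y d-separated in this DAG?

Yes

We examine all 6 paths between K and Y:
Path 1: K ← X → R → P ← Y
  P is a collider here and neither P nor any of its descendants is conditioned on, so the collider stays closed — the path is blocked at P.
Path 2: K ← X → R → P ← J → Y
  P is a collider here and neither P nor any of its descendants is conditioned on, so the collider stays closed — the path is blocked at P.
Path 3: K ← X → T ← Y
  T is a collider here and neither T nor any of its descendants is conditioned on, so the collider stays closed — the path is blocked at T.
Path 4: K ← N → T ← Y
  N is a fork here and N is conditioned on, so the path is blocked at N.
Path 5: K ← N → T ← X → R → P ← Y
  N is a fork here and N is conditioned on, so the path is blocked at N.
Path 6: K ← N → T ← X → R → P ← J → Y
  N is a fork here and N is conditioned on, so the path is blocked at N.
Every path is blocked, so K and Y are d-separated given {J, N}.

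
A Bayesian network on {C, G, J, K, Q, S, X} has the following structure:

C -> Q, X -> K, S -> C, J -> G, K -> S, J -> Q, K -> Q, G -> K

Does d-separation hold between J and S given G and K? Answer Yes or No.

Yes

Enumerating the 4 paths from J to S and testing each for blocking by {G, K}:
Path 1: J → Q ← K → S
  Q is a collider here and neither Q nor any of its descendants is conditioned on, so the collider stays closed — the path is blocked at Q.
Path 2: J → Q ← C ← S
  Q is a collider here and neither Q nor any of its descendants is conditioned on, so the collider stays closed — the path is blocked at Q.
Path 3: J → G → K → S
  G is a chain here and G is conditioned on, so the path is blocked at G.
Path 4: J → G → K → Q ← C ← S
  G is a chain here and G is conditioned on, so the path is blocked at G.
Every path is blocked, so J and S are d-separated given {G, K}.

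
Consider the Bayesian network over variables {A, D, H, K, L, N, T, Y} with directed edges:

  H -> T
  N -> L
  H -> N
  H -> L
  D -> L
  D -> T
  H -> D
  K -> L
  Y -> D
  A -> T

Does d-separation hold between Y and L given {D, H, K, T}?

Yes — Y and L are d-separated given {D, H, K, T}.

Enumerating the 5 paths from Y to L and testing each for blocking by {D, H, K, T}:
Path 1: Y → D → T ← H → N → L
  D is a chain here and D is conditioned on, so the path is blocked at D.
Path 2: Y → D → T ← H → L
  D is a chain here and D is conditioned on, so the path is blocked at D.
Path 3: Y → D ← H → N → L
  H is a fork here and H is conditioned on, so the path is blocked at H.
Path 4: Y → D ← H → L
  H is a fork here and H is conditioned on, so the path is blocked at H.
Path 5: Y → D → L
  D is a chain here and D is conditioned on, so the path is blocked at D.
All paths are blocked; Y ⊥ L | {D, H, K, T} holds.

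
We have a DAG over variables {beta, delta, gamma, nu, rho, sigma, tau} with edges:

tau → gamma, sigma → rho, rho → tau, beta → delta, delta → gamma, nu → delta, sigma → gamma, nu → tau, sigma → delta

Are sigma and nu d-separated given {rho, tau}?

There are 6 undirected paths between sigma and nu; checking each against the conditioning set {rho, tau}:
Path 1: sigma → rho → tau → gamma ← delta ← nu
  rho is a chain here and rho is conditioned on, so the path is blocked at rho.
Path 2: sigma → rho → tau ← nu
  rho is a chain here and rho is conditioned on, so the path is blocked at rho.
Path 3: sigma → delta → gamma ← tau ← nu
  gamma is a collider here and neither gamma nor any of its descendants is conditioned on, so the collider stays closed — the path is blocked at gamma.
Path 4: sigma → delta ← nu
  delta is a collider here and neither delta nor any of its descendants is conditioned on, so the collider stays closed — the path is blocked at delta.
Path 5: sigma → gamma ← tau ← nu
  gamma is a collider here and neither gamma nor any of its descendants is conditioned on, so the collider stays closed — the path is blocked at gamma.
Path 6: sigma → gamma ← delta ← nu
  gamma is a collider here and neither gamma nor any of its descendants is conditioned on, so the collider stays closed — the path is blocked at gamma.
All paths are blocked; sigma ⊥ nu | {rho, tau} holds.

Yes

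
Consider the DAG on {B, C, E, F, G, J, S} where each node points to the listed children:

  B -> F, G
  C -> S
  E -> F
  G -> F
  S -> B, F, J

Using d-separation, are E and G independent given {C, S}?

We examine all 3 paths between E and G:
  1. E → F ← G — F:collider[blocks] ⇒ blocked
  2. E → F ← S → B → G — F:collider[blocks]; S:fork[blocks]; B:chain[open] ⇒ blocked
  3. E → F ← B → G — F:collider[blocks]; B:fork[open] ⇒ blocked
Every path is blocked, so E and G are d-separated given {C, S}.

Yes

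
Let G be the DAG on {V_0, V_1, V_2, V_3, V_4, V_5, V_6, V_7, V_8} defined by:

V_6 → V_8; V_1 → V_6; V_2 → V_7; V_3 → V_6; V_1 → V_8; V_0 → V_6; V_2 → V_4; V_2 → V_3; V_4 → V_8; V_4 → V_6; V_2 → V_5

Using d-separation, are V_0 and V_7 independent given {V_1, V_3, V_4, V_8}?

We examine all 4 paths between V_0 and V_7:
Path 1: V_0 → V_6 ← V_4 ← V_2 → V_7
  V_4 is a chain here and V_4 is conditioned on, so the path is blocked at V_4.
Path 2: V_0 → V_6 → V_8 ← V_4 ← V_2 → V_7
  V_4 is a chain here and V_4 is conditioned on, so the path is blocked at V_4.
Path 3: V_0 → V_6 ← V_1 → V_8 ← V_4 ← V_2 → V_7
  V_1 is a fork here and V_1 is conditioned on, so the path is blocked at V_1.
Path 4: V_0 → V_6 ← V_3 ← V_2 → V_7
  V_3 is a chain here and V_3 is conditioned on, so the path is blocked at V_3.
Since every path is blocked, d-separation holds.

Yes — V_0 and V_7 are d-separated given {V_1, V_3, V_4, V_8}.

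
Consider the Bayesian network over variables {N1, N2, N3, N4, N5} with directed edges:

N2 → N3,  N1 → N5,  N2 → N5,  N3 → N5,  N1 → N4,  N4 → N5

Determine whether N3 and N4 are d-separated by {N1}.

Yes

There are 4 undirected paths between N3 and N4; checking each against the conditioning set {N1}:
Path 1: N3 → N5 ← N4
  N5 is a collider here and neither N5 nor any of its descendants is conditioned on, so the collider stays closed — the path is blocked at N5.
Path 2: N3 → N5 ← N1 → N4
  N5 is a collider here and neither N5 nor any of its descendants is conditioned on, so the collider stays closed — the path is blocked at N5.
Path 3: N3 ← N2 → N5 ← N4
  N5 is a collider here and neither N5 nor any of its descendants is conditioned on, so the collider stays closed — the path is blocked at N5.
Path 4: N3 ← N2 → N5 ← N1 → N4
  N5 is a collider here and neither N5 nor any of its descendants is conditioned on, so the collider stays closed — the path is blocked at N5.
All paths are blocked; N3 ⊥ N4 | {N1} holds.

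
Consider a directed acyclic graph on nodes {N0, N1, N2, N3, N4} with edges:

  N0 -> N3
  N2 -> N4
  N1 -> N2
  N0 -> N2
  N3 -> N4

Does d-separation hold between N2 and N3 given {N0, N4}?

Enumerating the 2 paths from N2 to N3 and testing each for blocking by {N0, N4}:
Path 1: N2 ← N0 → N3
  N0 is a fork here and N0 is conditioned on, so the path is blocked at N0.
Path 2: N2 → N4 ← N3
  N4 is a collider and N4 is conditioned on, which opens it — no node blocks this path, so it is active.
At least one path is unblocked, so d-separation fails.

No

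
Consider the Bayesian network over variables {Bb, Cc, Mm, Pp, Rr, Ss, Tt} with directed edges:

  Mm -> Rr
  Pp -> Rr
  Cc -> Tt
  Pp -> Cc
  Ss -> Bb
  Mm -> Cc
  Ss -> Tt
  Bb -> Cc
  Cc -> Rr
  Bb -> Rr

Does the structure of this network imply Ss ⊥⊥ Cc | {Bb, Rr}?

5 paths connect Ss and Cc; each must be blocked for d-separation to hold:
  1. Ss → Bb → Cc — Bb:chain[blocks] ⇒ blocked
  2. Ss → Bb → Rr ← Cc — Bb:chain[blocks]; Rr:collider[open] ⇒ blocked
  3. Ss → Bb → Rr ← Mm → Cc — Bb:chain[blocks]; Rr:collider[open]; Mm:fork[open] ⇒ blocked
  4. Ss → Bb → Rr ← Pp → Cc — Bb:chain[blocks]; Rr:collider[open]; Pp:fork[open] ⇒ blocked
  5. Ss → Tt ← Cc — Tt:collider[blocks] ⇒ blocked
Since every path is blocked, d-separation holds.

Yes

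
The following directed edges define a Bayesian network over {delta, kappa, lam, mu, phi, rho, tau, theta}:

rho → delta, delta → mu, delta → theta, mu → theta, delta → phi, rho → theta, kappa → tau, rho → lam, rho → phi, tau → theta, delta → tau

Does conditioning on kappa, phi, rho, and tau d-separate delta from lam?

Enumerating the 5 paths from delta to lam and testing each for blocking by {kappa, phi, rho, tau}:
Path 1: delta → phi ← rho → lam
  rho is a fork here and rho is conditioned on, so the path is blocked at rho.
Path 2: delta → tau → theta ← rho → lam
  tau is a chain here and tau is conditioned on, so the path is blocked at tau.
Path 3: delta ← rho → lam
  rho is a fork here and rho is conditioned on, so the path is blocked at rho.
Path 4: delta → theta ← rho → lam
  theta is a collider here and neither theta nor any of its descendants is conditioned on, so the collider stays closed — the path is blocked at theta.
Path 5: delta → mu → theta ← rho → lam
  theta is a collider here and neither theta nor any of its descendants is conditioned on, so the collider stays closed — the path is blocked at theta.
Since every path is blocked, d-separation holds.

Yes — delta and lam are d-separated given {kappa, phi, rho, tau}.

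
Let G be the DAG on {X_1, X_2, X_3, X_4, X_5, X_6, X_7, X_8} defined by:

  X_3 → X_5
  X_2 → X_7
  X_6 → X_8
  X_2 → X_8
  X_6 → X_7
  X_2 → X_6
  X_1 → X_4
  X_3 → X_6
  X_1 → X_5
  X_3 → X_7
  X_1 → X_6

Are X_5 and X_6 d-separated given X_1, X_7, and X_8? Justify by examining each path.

There are 5 undirected paths between X_5 and X_6; checking each against the conditioning set {X_1, X_7, X_8}:
Path 1: X_5 ← X_1 → X_6
  X_1 is a fork here and X_1 is conditioned on, so the path is blocked at X_1.
Path 2: X_5 ← X_3 → X_6
  X_3 is a fork and X_3 is not conditioned on — no node blocks this path, so it is active.
Path 3: X_5 ← X_3 → X_7 ← X_6
  X_3 is a fork and X_3 is not conditioned on; X_7 is a collider and X_7 is conditioned on, which opens it — no node blocks this path, so it is active.
Path 4: X_5 ← X_3 → X_7 ← X_2 → X_8 ← X_6
  X_3 is a fork and X_3 is not conditioned on; X_7 is a collider and X_7 is conditioned on, which opens it; X_2 is a fork and X_2 is not conditioned on; X_8 is a collider and X_8 is conditioned on, which opens it — no node blocks this path, so it is active.
Path 5: X_5 ← X_3 → X_7 ← X_2 → X_6
  X_3 is a fork and X_3 is not conditioned on; X_7 is a collider and X_7 is conditioned on, which opens it; X_2 is a fork and X_2 is not conditioned on — no node blocks this path, so it is active.
At least one path is unblocked, so d-separation fails.

No — X_5 and X_6 are not d-separated given {X_1, X_7, X_8}.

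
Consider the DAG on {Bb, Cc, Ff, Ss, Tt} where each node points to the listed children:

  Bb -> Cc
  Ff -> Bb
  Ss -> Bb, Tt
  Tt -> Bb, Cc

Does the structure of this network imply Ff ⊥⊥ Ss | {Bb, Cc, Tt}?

3 paths connect Ff and Ss; each must be blocked for d-separation to hold:
  1. Ff → Bb ← Tt ← Ss — Bb:collider[open]; Tt:chain[blocks] ⇒ blocked
  2. Ff → Bb ← Ss — Bb:collider[open] ⇒ active
  3. Ff → Bb → Cc ← Tt ← Ss — Bb:chain[blocks]; Cc:collider[open]; Tt:chain[blocks] ⇒ blocked
Since the path Ff → Bb ← Ss is active, Ff and Ss are not d-separated given {Bb, Cc, Tt}.

No — Ff and Ss are not d-separated given {Bb, Cc, Tt}.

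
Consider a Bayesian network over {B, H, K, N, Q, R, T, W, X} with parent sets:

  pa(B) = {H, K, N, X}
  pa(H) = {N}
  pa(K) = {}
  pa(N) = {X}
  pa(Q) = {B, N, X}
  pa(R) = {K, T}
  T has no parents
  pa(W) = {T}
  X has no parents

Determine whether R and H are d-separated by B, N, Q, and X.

We examine all 6 paths between R and H:
Path 1: R ← K → B ← H
  K is a fork and K is not conditioned on; B is a collider and B is conditioned on, which opens it — no node blocks this path, so it is active.
Path 2: R ← K → B → Q ← N → H
  B is a chain here and B is conditioned on, so the path is blocked at B.
Path 3: R ← K → B → Q ← X → N → H
  B is a chain here and B is conditioned on, so the path is blocked at B.
Path 4: R ← K → B ← N → H
  N is a fork here and N is conditioned on, so the path is blocked at N.
Path 5: R ← K → B ← X → Q ← N → H
  X is a fork here and X is conditioned on, so the path is blocked at X.
Path 6: R ← K → B ← X → N → H
  X is a fork here and X is conditioned on, so the path is blocked at X.
At least one path is unblocked, so d-separation fails.

No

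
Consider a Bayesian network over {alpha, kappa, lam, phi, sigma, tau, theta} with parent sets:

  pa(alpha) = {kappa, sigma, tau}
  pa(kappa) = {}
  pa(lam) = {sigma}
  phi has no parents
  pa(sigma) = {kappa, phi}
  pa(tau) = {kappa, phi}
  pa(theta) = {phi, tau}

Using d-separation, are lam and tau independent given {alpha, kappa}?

Enumerating the 6 paths from lam to tau and testing each for blocking by {alpha, kappa}:
  1. lam ← sigma ← kappa → tau — sigma:chain[open]; kappa:fork[blocks] ⇒ blocked
  2. lam ← sigma ← kappa → alpha ← tau — sigma:chain[open]; kappa:fork[blocks]; alpha:collider[open] ⇒ blocked
  3. lam ← sigma ← phi → theta ← tau — sigma:chain[open]; phi:fork[open]; theta:collider[blocks] ⇒ blocked
  4. lam ← sigma ← phi → tau — sigma:chain[open]; phi:fork[open] ⇒ active
  5. lam ← sigma → alpha ← kappa → tau — sigma:fork[open]; alpha:collider[open]; kappa:fork[blocks] ⇒ blocked
  6. lam ← sigma → alpha ← tau — sigma:fork[open]; alpha:collider[open] ⇒ active
Because an active path exists, lam and tau are not d-separated.

No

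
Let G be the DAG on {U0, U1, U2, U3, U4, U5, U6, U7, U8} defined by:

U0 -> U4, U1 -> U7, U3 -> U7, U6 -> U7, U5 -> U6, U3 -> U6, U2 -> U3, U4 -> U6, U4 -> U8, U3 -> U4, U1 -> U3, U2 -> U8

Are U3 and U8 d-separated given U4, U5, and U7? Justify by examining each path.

No — U3 and U8 are not d-separated given {U4, U5, U7}.

There are 5 undirected paths between U3 and U8; checking each against the conditioning set {U4, U5, U7}:
  1. U3 → U6 ← U4 → U8 — U6:collider[open]; U4:fork[blocks] ⇒ blocked
  2. U3 ← U2 → U8 — U2:fork[open] ⇒ active
  3. U3 → U7 ← U6 ← U4 → U8 — U7:collider[open]; U6:chain[open]; U4:fork[blocks] ⇒ blocked
  4. U3 ← U1 → U7 ← U6 ← U4 → U8 — U1:fork[open]; U7:collider[open]; U6:chain[open]; U4:fork[blocks] ⇒ blocked
  5. U3 → U4 → U8 — U4:chain[blocks] ⇒ blocked
At least one path is unblocked, so d-separation fails.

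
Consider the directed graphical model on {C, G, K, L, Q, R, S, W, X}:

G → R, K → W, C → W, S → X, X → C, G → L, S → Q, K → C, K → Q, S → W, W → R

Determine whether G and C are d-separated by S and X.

Yes

5 paths connect G and C; each must be blocked for d-separation to hold:
Path 1: G → R ← W ← K → C
  R is a collider here and neither R nor any of its descendants is conditioned on, so the collider stays closed — the path is blocked at R.
Path 2: G → R ← W ← K → Q ← S → X → C
  R is a collider here and neither R nor any of its descendants is conditioned on, so the collider stays closed — the path is blocked at R.
Path 3: G → R ← W ← S → X → C
  R is a collider here and neither R nor any of its descendants is conditioned on, so the collider stays closed — the path is blocked at R.
Path 4: G → R ← W ← S → Q ← K → C
  R is a collider here and neither R nor any of its descendants is conditioned on, so the collider stays closed — the path is blocked at R.
Path 5: G → R ← W ← C
  R is a collider here and neither R nor any of its descendants is conditioned on, so the collider stays closed — the path is blocked at R.
All paths are blocked; G ⊥ C | {S, X} holds.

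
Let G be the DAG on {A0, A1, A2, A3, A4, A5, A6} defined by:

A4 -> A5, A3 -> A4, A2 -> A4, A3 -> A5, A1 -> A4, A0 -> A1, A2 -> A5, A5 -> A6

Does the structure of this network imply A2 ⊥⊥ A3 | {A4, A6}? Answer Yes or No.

No

4 paths connect A2 and A3; each must be blocked for d-separation to hold:
  1. A2 → A4 ← A3 — A4:collider[open] ⇒ active
  2. A2 → A4 → A5 ← A3 — A4:chain[blocks]; A5:collider[open] ⇒ blocked
  3. A2 → A5 ← A4 ← A3 — A5:collider[open]; A4:chain[blocks] ⇒ blocked
  4. A2 → A5 ← A3 — A5:collider[open] ⇒ active
Because an active path exists, A2 and A3 are not d-separated.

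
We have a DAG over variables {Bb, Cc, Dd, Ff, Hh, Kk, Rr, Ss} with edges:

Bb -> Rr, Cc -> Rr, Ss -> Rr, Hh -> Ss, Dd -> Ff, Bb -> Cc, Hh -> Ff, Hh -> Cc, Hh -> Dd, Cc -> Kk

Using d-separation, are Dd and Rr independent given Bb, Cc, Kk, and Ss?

Yes

6 paths connect Dd and Rr; each must be blocked for d-separation to hold:
Path 1: Dd → Ff ← Hh → Cc → Rr
  Ff is a collider here and neither Ff nor any of its descendants is conditioned on, so the collider stays closed — the path is blocked at Ff.
Path 2: Dd → Ff ← Hh → Cc ← Bb → Rr
  Ff is a collider here and neither Ff nor any of its descendants is conditioned on, so the collider stays closed — the path is blocked at Ff.
Path 3: Dd → Ff ← Hh → Ss → Rr
  Ff is a collider here and neither Ff nor any of its descendants is conditioned on, so the collider stays closed — the path is blocked at Ff.
Path 4: Dd ← Hh → Cc → Rr
  Cc is a chain here and Cc is conditioned on, so the path is blocked at Cc.
Path 5: Dd ← Hh → Cc ← Bb → Rr
  Bb is a fork here and Bb is conditioned on, so the path is blocked at Bb.
Path 6: Dd ← Hh → Ss → Rr
  Ss is a chain here and Ss is conditioned on, so the path is blocked at Ss.
Since every path is blocked, d-separation holds.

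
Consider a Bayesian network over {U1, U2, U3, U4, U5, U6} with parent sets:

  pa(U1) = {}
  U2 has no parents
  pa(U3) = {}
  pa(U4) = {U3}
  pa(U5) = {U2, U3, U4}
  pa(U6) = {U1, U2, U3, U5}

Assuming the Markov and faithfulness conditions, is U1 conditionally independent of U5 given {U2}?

Yes

Enumerating the 4 paths from U1 to U5 and testing each for blocking by {U2}:
Path 1: U1 → U6 ← U3 → U5
  U6 is a collider here and neither U6 nor any of its descendants is conditioned on, so the collider stays closed — the path is blocked at U6.
Path 2: U1 → U6 ← U3 → U4 → U5
  U6 is a collider here and neither U6 nor any of its descendants is conditioned on, so the collider stays closed — the path is blocked at U6.
Path 3: U1 → U6 ← U5
  U6 is a collider here and neither U6 nor any of its descendants is conditioned on, so the collider stays closed — the path is blocked at U6.
Path 4: U1 → U6 ← U2 → U5
  U6 is a collider here and neither U6 nor any of its descendants is conditioned on, so the collider stays closed — the path is blocked at U6.
All paths are blocked; U1 ⊥ U5 | {U2} holds.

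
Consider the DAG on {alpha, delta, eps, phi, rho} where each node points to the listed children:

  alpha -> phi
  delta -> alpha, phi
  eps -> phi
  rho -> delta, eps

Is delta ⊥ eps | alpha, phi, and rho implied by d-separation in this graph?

No — delta and eps are not d-separated given {alpha, phi, rho}.

There are 3 undirected paths between delta and eps; checking each against the conditioning set {alpha, phi, rho}:
  1. delta → alpha → phi ← eps — alpha:chain[blocks]; phi:collider[open] ⇒ blocked
  2. delta → phi ← eps — phi:collider[open] ⇒ active
  3. delta ← rho → eps — rho:fork[blocks] ⇒ blocked
Since the path delta → phi ← eps is active, delta and eps are not d-separated given {alpha, phi, rho}.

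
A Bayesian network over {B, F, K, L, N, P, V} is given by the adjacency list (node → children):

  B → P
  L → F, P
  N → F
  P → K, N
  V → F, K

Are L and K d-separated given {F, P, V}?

Yes

Enumerating the 4 paths from L to K and testing each for blocking by {F, P, V}:
  1. L → P → N → F ← V → K — P:chain[blocks]; N:chain[open]; F:collider[open]; V:fork[blocks] ⇒ blocked
  2. L → P → K — P:chain[blocks] ⇒ blocked
  3. L → F ← N ← P → K — F:collider[open]; N:chain[open]; P:fork[blocks] ⇒ blocked
  4. L → F ← V → K — F:collider[open]; V:fork[blocks] ⇒ blocked
All paths are blocked; L ⊥ K | {F, P, V} holds.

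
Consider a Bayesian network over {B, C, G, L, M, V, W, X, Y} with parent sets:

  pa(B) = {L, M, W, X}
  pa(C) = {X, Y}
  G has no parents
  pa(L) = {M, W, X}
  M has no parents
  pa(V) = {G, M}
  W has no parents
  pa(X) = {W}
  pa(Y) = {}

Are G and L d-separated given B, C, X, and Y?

Yes — G and L are d-separated given {B, C, X, Y}.

We examine all 6 paths between G and L:
  1. G → V ← M → L — V:collider[blocks]; M:fork[open] ⇒ blocked
  2. G → V ← M → B ← L — V:collider[blocks]; M:fork[open]; B:collider[open] ⇒ blocked
  3. G → V ← M → B ← X → L — V:collider[blocks]; M:fork[open]; B:collider[open]; X:fork[blocks] ⇒ blocked
  4. G → V ← M → B ← X ← W → L — V:collider[blocks]; M:fork[open]; B:collider[open]; X:chain[blocks]; W:fork[open] ⇒ blocked
  5. G → V ← M → B ← W → L — V:collider[blocks]; M:fork[open]; B:collider[open]; W:fork[open] ⇒ blocked
  6. G → V ← M → B ← W → X → L — V:collider[blocks]; M:fork[open]; B:collider[open]; W:fork[open]; X:chain[blocks] ⇒ blocked
Every path is blocked, so G and L are d-separated given {B, C, X, Y}.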